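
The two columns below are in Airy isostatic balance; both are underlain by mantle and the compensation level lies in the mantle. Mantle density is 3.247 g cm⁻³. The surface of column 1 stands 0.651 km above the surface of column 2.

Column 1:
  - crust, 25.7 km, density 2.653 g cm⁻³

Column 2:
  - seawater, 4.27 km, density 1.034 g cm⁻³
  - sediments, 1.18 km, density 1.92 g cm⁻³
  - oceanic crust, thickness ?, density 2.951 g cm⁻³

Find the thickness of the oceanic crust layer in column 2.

Take the compensation level at the base of the deeper column (depth z_c below the surface of column 1) and equate Σ ρ_i t_i down to z_c; mantle fills any gap and the z_c terms cancel.
Column 1: 25.7×2.653 + (z_c − 25.7)×3.247
Column 2: 0.651×0 + 4.27×1.034 + 1.18×1.92 + x×2.951 + (z_c − 0.651 − 5.45 − x)×3.247
The z_c×3.247 term appears on both sides and cancels. Collect the known terms of each column as K = Σ(ρt)_known − 3.247 × (depth of known layers): K_1 = 68.1821 − 3.247×25.7 = −15.2658; K_2 = 6.68078 − 3.247×(0.651 + 5.45) = −13.129167.
Balance: K_1 = K_2 − x×(3.247 − 2.951), so x = (K_2 − K_1)/(3.247 − 2.951) = 2.13663/0.296 = 7.22 km.

7.22 km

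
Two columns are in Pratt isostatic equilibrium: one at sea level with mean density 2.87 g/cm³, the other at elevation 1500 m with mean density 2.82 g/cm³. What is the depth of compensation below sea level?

84600 m

ρ_ref D = ρ (D + h) → D (ρ_ref − ρ) = ρ h.
D = ρ h/(ρ_ref − ρ) = 2.82 × 1500 m/(2.87 − 2.82) = 84600 m.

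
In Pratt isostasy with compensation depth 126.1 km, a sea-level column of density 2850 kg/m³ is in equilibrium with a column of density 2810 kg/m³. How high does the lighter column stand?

1.8 km

ρ_ref D = ρ (D + h) → h = D (ρ_ref − ρ)/ρ.
h = 126.1 km × (2850 − 2810)/2810 = 1.8 km.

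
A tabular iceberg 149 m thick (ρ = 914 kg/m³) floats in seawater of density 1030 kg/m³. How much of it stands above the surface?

Floating equilibrium: submerged depth d = t ρ_obj/ρ_fluid = 149 m × 914/1030 = 132.2 m.
Freeboard = t − d = 149 m − 132.2 m = 16.8 m.

16.8 m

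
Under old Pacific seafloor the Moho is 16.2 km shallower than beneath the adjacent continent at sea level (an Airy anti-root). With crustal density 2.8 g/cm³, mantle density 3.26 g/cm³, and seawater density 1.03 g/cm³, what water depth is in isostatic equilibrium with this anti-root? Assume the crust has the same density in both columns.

Replacing a thickness d of crust by seawater at the top must be balanced by replacing crust with mantle at the base: d (ρ_c − ρ_w) = a (ρ_m − ρ_c).
d = a (ρ_m − ρ_c)/(ρ_c − ρ_w) = 16.2 km × 0.46/1.77 = 4.21 km.

4.21 km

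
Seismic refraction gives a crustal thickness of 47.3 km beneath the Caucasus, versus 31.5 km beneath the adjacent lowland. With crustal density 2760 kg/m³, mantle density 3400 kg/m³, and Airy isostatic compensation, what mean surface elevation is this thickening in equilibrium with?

2.97 km

Excess crust Δ = 47.3 km − 31.5 km = 15.8 km, split between elevation h and root r with h + r = Δ.
Airy balance ρ_c h = (ρ_m − ρ_c) r gives r = h ρ_c/(ρ_m − ρ_c), so h (1 + ρ_c/(ρ_m − ρ_c)) = Δ, i.e. h = Δ (ρ_m − ρ_c)/ρ_m.
h = 15.8 km × 640/3400 = 2.97 km.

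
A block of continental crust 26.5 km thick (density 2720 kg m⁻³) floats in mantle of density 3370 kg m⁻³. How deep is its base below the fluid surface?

Draft d = t ρ_obj/ρ_fluid = 26.5 km × 2720/3370 = 21.4 km.

21.4 km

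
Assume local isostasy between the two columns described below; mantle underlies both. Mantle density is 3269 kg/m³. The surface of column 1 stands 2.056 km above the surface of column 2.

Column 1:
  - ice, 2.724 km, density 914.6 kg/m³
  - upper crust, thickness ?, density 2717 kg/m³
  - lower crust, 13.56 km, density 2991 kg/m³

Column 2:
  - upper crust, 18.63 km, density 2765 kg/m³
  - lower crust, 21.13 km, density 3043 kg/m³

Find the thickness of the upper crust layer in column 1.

19.4 km

Take the compensation level at the base of the deeper column (depth z_c below the surface of column 1) and equate Σ ρ_i t_i down to z_c; mantle fills any gap and the z_c terms cancel.
Column 1: 2.724×914.6 + x×2717 + 13.56×2991 + (z_c − 16.284 − x)×3269
Column 2: 2.056×0 + 18.63×2765 + 21.13×3043 + (z_c − 2.056 − 39.76)×3269
The z_c×3269 term appears on both sides and cancels. Collect the known terms of each column as K = Σ(ρt)_known − 3269 × (depth of known layers): K_1 = 43049.3304 − 3269×16.284 = −10183.0656; K_2 = 115810.54 − 3269×(2.056 + 39.76) = −20885.964.
Balance: K_1 − x×(3269 − 2717) = K_2, so x = (K_1 − K_2)/(3269 − 2717) = 10702.9/552 = 19.4 km.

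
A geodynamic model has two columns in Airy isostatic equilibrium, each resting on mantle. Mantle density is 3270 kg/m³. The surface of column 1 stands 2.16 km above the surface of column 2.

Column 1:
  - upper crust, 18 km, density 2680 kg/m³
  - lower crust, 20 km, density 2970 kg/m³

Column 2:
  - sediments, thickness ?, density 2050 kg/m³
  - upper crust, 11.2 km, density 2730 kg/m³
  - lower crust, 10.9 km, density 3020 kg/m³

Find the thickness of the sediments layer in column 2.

Take the compensation level at the base of the deeper column (depth z_c below the surface of column 1) and equate Σ ρ_i t_i down to z_c; mantle fills any gap and the z_c terms cancel.
Column 1: 18×2680 + 20×2970 + (z_c − 38)×3270
Column 2: 2.16×0 + x×2050 + 11.2×2730 + 10.9×3020 + (z_c − 2.16 − 22.1 − x)×3270
The z_c×3270 term appears on both sides and cancels. Collect the known terms of each column as K = Σ(ρt)_known − 3270 × (depth of known layers): K_1 = 107640 − 3270×38 = −16620; K_2 = 63494 − 3270×(2.16 + 22.1) = −15836.2.
Balance: K_1 = K_2 − x×(3270 − 2050), so x = (K_2 − K_1)/(3270 − 2050) = 783.8/1220 = 0.642 km.

0.642 km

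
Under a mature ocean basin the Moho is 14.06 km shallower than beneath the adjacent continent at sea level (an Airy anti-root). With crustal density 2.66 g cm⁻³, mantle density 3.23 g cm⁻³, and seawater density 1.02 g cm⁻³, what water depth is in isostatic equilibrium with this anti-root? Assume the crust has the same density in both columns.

4.89 km

Replacing a thickness d of crust by seawater at the top must be balanced by replacing crust with mantle at the base: d (ρ_c − ρ_w) = a (ρ_m − ρ_c).
d = a (ρ_m − ρ_c)/(ρ_c − ρ_w) = 14.06 km × 0.57/1.64 = 4.89 km.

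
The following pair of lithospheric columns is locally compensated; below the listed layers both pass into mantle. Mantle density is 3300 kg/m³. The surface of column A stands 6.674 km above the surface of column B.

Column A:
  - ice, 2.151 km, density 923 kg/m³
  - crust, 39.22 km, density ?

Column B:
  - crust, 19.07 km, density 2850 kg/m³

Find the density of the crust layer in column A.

2650 kg/m³

Take the compensation level at the base of the deeper column (depth z_c below the surface of column A) and equate Σ ρ_i t_i down to z_c; mantle fills any gap and the z_c terms cancel.
Column A: 2.151×923 + 39.22×ρ + (z_c − 41.371)×3300
Column B: 6.674×0 + 19.07×2850 + (z_c − 6.674 − 19.07)×3300
The z_c×3300 term appears on both sides and cancels. Collect the known terms of each column as K = Σ(ρt)_known − 3300 × (depth of known layers): K_A = 1985.373 − 3300×41.371 = −134538.927; K_B = 54349.5 − 3300×(6.674 + 19.07) = −30605.7.
Balance: K_A + 39.22×ρ = K_B, so ρ = (K_B − K_A)/39.22 = 103933/39.22 = 2650 kg/m³.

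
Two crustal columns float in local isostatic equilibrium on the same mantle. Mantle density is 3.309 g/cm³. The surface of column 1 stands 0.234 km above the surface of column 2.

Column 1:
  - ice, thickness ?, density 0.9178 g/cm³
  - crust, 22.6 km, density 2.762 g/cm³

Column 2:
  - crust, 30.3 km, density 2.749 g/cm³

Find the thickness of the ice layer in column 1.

2.25 km

Take the compensation level at the base of the deeper column (depth z_c below the surface of column 1) and equate Σ ρ_i t_i down to z_c; mantle fills any gap and the z_c terms cancel.
Column 1: x×0.9178 + 22.6×2.762 + (z_c − 22.6 − x)×3.309
Column 2: 0.234×0 + 30.3×2.749 + (z_c − 0.234 − 30.3)×3.309
The z_c×3.309 term appears on both sides and cancels. Collect the known terms of each column as K = Σ(ρt)_known − 3.309 × (depth of known layers): K_1 = 62.4212 − 3.309×22.6 = −12.3622; K_2 = 83.2947 − 3.309×(0.234 + 30.3) = −17.742306.
Balance: K_1 − x×(3.309 − 0.9178) = K_2, so x = (K_1 − K_2)/(3.309 − 0.9178) = 5.38011/2.3912 = 2.25 km.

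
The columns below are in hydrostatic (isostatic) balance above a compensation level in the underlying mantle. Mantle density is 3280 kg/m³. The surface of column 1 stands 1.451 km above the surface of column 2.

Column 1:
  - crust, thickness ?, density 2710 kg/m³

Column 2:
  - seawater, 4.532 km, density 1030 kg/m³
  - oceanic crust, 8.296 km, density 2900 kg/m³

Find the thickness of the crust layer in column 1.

Take the compensation level at the base of the deeper column (depth z_c below the surface of column 1) and equate Σ ρ_i t_i down to z_c; mantle fills any gap and the z_c terms cancel.
Column 1: x×2710 + (z_c − 0 − x)×3280
Column 2: 1.451×0 + 4.532×1030 + 8.296×2900 + (z_c − 1.451 − 12.828)×3280
The z_c×3280 term appears on both sides and cancels. Collect the known terms of each column as K = Σ(ρt)_known − 3280 × (depth of known layers): K_1 = 0 − 3280×0 = 0; K_2 = 28726.36 − 3280×(1.451 + 12.828) = −18108.76.
Balance: K_1 − x×(3280 − 2710) = K_2, so x = (K_1 − K_2)/(3280 − 2710) = 18108.8/570 = 31.8 km.

31.8 km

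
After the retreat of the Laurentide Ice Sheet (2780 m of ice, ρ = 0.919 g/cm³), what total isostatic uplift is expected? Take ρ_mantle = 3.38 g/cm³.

Removing the load lets mantle flow back in; uplift u satisfies ρ_ice t = ρ_m u.
u = t ρ_ice/ρ_m = 2780 m × 0.919/3.38 = 756 m.

756 m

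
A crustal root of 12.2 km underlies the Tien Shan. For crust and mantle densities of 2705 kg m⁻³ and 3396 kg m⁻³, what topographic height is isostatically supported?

3.12 km

Isostatic balance requires: ρ_c h = (ρ_m − ρ_c) r.
h = r (ρ_m − ρ_c) / ρ_c = 12.2 km × (3396 − 2705) / 2705 = 3.12 km.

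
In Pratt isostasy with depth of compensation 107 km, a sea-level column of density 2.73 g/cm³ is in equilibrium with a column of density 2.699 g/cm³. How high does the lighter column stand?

ρ_ref D = ρ (D + h) → h = D (ρ_ref − ρ)/ρ.
h = 107 km × (2.73 − 2.699)/2.699 = 1.23 km.

1.23 km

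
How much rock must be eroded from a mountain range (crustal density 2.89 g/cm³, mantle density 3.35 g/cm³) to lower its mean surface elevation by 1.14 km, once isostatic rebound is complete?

Net drop Δ = e − u = e − e ρ_c/ρ_m = e (ρ_m − ρ_c)/ρ_m.
e = Δ ρ_m/(ρ_m − ρ_c) = 1.14 km × 3.35/0.46 = 8.3 km.

8.3 km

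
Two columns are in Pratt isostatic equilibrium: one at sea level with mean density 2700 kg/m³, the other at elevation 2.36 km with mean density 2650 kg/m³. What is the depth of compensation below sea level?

ρ_ref D = ρ (D + h) → D (ρ_ref − ρ) = ρ h.
D = ρ h/(ρ_ref − ρ) = 2650 × 2.36 km/(2700 − 2650) = 125 km.

125 km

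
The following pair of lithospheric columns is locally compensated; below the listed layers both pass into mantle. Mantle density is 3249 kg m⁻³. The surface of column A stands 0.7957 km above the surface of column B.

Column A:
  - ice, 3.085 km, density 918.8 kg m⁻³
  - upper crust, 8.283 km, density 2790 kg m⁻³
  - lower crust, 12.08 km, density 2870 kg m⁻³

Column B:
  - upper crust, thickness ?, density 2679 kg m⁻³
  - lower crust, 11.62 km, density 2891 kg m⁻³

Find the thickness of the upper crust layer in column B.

15.5 km

Take the compensation level at the base of the deeper column (depth z_c below the surface of column A) and equate Σ ρ_i t_i down to z_c; mantle fills any gap and the z_c terms cancel.
Column A: 3.085×918.8 + 8.283×2790 + 12.08×2870 + (z_c − 23.448)×3249
Column B: 0.7957×0 + x×2679 + 11.62×2891 + (z_c − 0.7957 − 11.62 − x)×3249
The z_c×3249 term appears on both sides and cancels. Collect the known terms of each column as K = Σ(ρt)_known − 3249 × (depth of known layers): K_A = 60613.668 − 3249×23.448 = −15568.884; K_B = 33593.42 − 3249×(0.7957 + 11.62) = −6745.1893.
Balance: K_A = K_B − x×(3249 − 2679), so x = (K_B − K_A)/(3249 − 2679) = 8823.69/570 = 15.5 km.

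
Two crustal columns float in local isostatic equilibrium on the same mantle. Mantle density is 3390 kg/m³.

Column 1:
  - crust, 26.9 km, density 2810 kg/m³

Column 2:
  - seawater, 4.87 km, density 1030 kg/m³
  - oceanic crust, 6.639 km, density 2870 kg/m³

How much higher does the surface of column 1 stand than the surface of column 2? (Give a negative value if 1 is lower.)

0.194 km

For any compensation level in the mantle, the mantle terms cancel and isostasy reduces to e = (Σt_1 − Σt_2) − (Σ(ρt)_1 − Σ(ρt)_2) / ρ_m.
Σt_1 = 26.9 km; Σt_2 = 11.509 km; Σ(ρt)_1 = 75589; Σ(ρt)_2 = 24070.03 (in km·kg/m³).
e = (26.9 − 11.509) − (75589 − 24070.03) / 3390 = 0.194 km.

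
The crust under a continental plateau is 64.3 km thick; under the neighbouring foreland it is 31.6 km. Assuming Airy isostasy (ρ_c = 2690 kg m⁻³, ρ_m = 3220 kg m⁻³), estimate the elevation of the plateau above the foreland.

5.38 km

Excess crust Δ = 64.3 km − 31.6 km = 32.7 km, split between elevation h and root r with h + r = Δ.
Airy balance ρ_c h = (ρ_m − ρ_c) r gives r = h ρ_c/(ρ_m − ρ_c), so h (1 + ρ_c/(ρ_m − ρ_c)) = Δ, i.e. h = Δ (ρ_m − ρ_c)/ρ_m.
h = 32.7 km × 530/3220 = 5.38 km.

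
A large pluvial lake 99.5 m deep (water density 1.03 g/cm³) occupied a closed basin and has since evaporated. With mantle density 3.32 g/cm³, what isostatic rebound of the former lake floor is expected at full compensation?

30.9 m

u = d ρ_w/ρ_m = 99.5 m × 1.03/3.32 = 30.9 m.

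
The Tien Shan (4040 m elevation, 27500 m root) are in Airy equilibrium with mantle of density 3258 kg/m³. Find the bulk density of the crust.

ρ_c h = (ρ_m − ρ_c) r → ρ_c (h + r) = ρ_m r → ρ_c = ρ_m r / (h + r).
ρ_c = 3258 × 27500 m / (4040 m + 27500 m) = 2840 kg/m³.

2840 kg/m³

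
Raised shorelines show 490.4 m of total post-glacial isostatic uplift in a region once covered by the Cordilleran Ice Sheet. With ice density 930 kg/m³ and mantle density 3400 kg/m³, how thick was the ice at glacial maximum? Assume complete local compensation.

1790 m

u = t ρ_ice/ρ_m → t = u ρ_m/ρ_ice = 490.4 m × 3400/930 = 1790 m.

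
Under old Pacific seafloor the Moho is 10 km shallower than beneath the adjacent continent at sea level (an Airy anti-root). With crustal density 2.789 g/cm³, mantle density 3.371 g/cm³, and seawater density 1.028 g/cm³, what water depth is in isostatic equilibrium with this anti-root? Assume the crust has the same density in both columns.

3.3 km

Replacing a thickness d of crust by seawater at the top must be balanced by replacing crust with mantle at the base: d (ρ_c − ρ_w) = a (ρ_m − ρ_c).
d = a (ρ_m − ρ_c)/(ρ_c − ρ_w) = 10 km × 0.582/1.761 = 3.3 km.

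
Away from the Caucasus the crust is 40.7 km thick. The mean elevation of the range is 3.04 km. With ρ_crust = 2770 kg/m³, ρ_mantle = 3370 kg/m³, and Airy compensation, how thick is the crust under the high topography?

57.8 km

Root depth r = h ρ_c / (ρ_m − ρ_c) = 3.04 km × 2770 / 600 = 14.03 km.
Total thickness = T + h + r = 40.7 km + 3.04 km + 14.03 km = 57.8 km.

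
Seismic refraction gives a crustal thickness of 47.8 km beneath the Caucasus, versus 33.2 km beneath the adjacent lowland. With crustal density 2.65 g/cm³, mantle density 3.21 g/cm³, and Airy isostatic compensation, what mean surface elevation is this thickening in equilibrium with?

2.55 km

Excess crust Δ = 47.8 km − 33.2 km = 14.6 km, split between elevation h and root r with h + r = Δ.
Airy balance ρ_c h = (ρ_m − ρ_c) r gives r = h ρ_c/(ρ_m − ρ_c), so h (1 + ρ_c/(ρ_m − ρ_c)) = Δ, i.e. h = Δ (ρ_m − ρ_c)/ρ_m.
h = 14.6 km × 0.56/3.21 = 2.55 km.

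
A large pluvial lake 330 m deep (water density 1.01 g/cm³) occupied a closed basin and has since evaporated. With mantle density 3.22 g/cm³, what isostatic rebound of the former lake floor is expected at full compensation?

104 m

u = d ρ_w/ρ_m = 330 m × 1.01/3.22 = 104 m.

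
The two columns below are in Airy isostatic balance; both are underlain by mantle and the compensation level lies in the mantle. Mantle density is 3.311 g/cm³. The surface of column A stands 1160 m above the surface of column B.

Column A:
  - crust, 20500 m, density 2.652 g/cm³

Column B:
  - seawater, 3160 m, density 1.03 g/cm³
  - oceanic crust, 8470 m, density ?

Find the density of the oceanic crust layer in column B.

3.02 g/cm³

Take the compensation level at the base of the deeper column (depth z_c below the surface of column A) and equate Σ ρ_i t_i down to z_c; mantle fills any gap and the z_c terms cancel.
Column A: 20500×2.652 + (z_c − 20500)×3.311
Column B: 1160×0 + 3160×1.03 + 8470×ρ + (z_c − 1160 − 11630)×3.311
The z_c×3.311 term appears on both sides and cancels. Collect the known terms of each column as K = Σ(ρt)_known − 3.311 × (depth of known layers): K_A = 54366 − 3.311×20500 = −13509.5; K_B = 3254.8 − 3.311×(1160 + 11630) = −39092.89.
Balance: K_A = K_B + 8470×ρ, so ρ = (K_A − K_B)/8470 = 25583.4/8470 = 3.02 g/cm³.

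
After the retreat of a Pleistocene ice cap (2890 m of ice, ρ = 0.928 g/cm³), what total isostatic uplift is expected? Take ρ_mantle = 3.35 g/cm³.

801 m

Removing the load lets mantle flow back in; uplift u satisfies ρ_ice t = ρ_m u.
u = t ρ_ice/ρ_m = 2890 m × 0.928/3.35 = 801 m.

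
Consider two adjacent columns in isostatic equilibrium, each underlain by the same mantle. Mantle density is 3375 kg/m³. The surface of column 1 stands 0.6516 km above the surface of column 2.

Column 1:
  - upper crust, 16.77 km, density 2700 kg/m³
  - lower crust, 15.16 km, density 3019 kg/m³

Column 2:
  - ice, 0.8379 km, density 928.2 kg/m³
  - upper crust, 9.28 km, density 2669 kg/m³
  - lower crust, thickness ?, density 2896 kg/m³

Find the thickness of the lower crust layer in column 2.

12.4 km

Take the compensation level at the base of the deeper column (depth z_c below the surface of column 1) and equate Σ ρ_i t_i down to z_c; mantle fills any gap and the z_c terms cancel.
Column 1: 16.77×2700 + 15.16×3019 + (z_c − 31.93)×3375
Column 2: 0.6516×0 + 0.8379×928.2 + 9.28×2669 + x×2896 + (z_c − 0.6516 − 10.1179 − x)×3375
The z_c×3375 term appears on both sides and cancels. Collect the known terms of each column as K = Σ(ρt)_known − 3375 × (depth of known layers): K_1 = 91047.04 − 3375×31.93 = −16716.71; K_2 = 25546.0588 − 3375×(0.6516 + 10.1179) = −10801.0037.
Balance: K_1 = K_2 − x×(3375 − 2896), so x = (K_2 − K_1)/(3375 − 2896) = 5915.71/479 = 12.4 km.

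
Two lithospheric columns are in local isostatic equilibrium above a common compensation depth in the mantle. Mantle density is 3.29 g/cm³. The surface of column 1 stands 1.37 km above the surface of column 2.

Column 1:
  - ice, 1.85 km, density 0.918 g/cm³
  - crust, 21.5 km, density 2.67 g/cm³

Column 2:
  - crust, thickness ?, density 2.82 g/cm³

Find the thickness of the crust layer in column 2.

Take the compensation level at the base of the deeper column (depth z_c below the surface of column 1) and equate Σ ρ_i t_i down to z_c; mantle fills any gap and the z_c terms cancel.
Column 1: 1.85×0.918 + 21.5×2.67 + (z_c − 23.35)×3.29
Column 2: 1.37×0 + x×2.82 + (z_c − 1.37 − 0 − x)×3.29
The z_c×3.29 term appears on both sides and cancels. Collect the known terms of each column as K = Σ(ρt)_known − 3.29 × (depth of known layers): K_1 = 59.1033 − 3.29×23.35 = −17.7182; K_2 = 0 − 3.29×(1.37 + 0) = −4.5073.
Balance: K_1 = K_2 − x×(3.29 − 2.82), so x = (K_2 − K_1)/(3.29 − 2.82) = 13.2109/0.47 = 28.1 km.

28.1 km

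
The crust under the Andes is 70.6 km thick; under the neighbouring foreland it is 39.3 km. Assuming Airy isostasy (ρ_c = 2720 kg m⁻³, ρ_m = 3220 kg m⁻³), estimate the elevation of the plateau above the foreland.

4.86 km

Excess crust Δ = 70.6 km − 39.3 km = 31.3 km, split between elevation h and root r with h + r = Δ.
Airy balance ρ_c h = (ρ_m − ρ_c) r gives r = h ρ_c/(ρ_m − ρ_c), so h (1 + ρ_c/(ρ_m − ρ_c)) = Δ, i.e. h = Δ (ρ_m − ρ_c)/ρ_m.
h = 31.3 km × 500/3220 = 4.86 km.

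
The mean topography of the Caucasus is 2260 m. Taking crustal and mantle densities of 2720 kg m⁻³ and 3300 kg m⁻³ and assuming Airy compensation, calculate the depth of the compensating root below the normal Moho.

10600 m

For local isostatic compensation: the weight of the topography is balanced by the buoyancy of the root, ρ_c h = (ρ_m − ρ_c) r.
r = h · ρ_c / (ρ_m − ρ_c) = 2260 m × 2720 / (3300 − 2720) = 10600 m.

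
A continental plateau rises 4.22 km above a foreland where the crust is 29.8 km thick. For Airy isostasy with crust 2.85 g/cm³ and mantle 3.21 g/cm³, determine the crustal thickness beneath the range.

67.4 km

Root depth r = h ρ_c / (ρ_m − ρ_c) = 4.22 km × 2.85 / 0.36 = 33.41 km.
Total thickness = T + h + r = 29.8 km + 4.22 km + 33.41 km = 67.4 km.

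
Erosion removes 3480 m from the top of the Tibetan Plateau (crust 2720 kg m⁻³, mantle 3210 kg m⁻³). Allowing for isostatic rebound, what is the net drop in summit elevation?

531 m

Rebound u = e ρ_c/ρ_m = 3480 m × 2720/3210 = 2949 m.
Net surface drop = e − u = 3480 m − 2949 m = e (ρ_m − ρ_c)/ρ_m = 531 m.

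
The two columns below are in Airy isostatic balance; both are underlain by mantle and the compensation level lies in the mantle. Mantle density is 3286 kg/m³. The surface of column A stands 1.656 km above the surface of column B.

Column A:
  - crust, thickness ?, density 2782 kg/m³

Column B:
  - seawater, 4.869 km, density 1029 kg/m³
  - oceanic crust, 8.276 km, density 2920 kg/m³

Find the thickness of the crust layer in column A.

Take the compensation level at the base of the deeper column (depth z_c below the surface of column A) and equate Σ ρ_i t_i down to z_c; mantle fills any gap and the z_c terms cancel.
Column A: x×2782 + (z_c − 0 − x)×3286
Column B: 1.656×0 + 4.869×1029 + 8.276×2920 + (z_c − 1.656 − 13.145)×3286
The z_c×3286 term appears on both sides and cancels. Collect the known terms of each column as K = Σ(ρt)_known − 3286 × (depth of known layers): K_A = 0 − 3286×0 = 0; K_B = 29176.121 − 3286×(1.656 + 13.145) = −19459.965.
Balance: K_A − x×(3286 − 2782) = K_B, so x = (K_A − K_B)/(3286 − 2782) = 19460/504 = 38.6 km.

38.6 km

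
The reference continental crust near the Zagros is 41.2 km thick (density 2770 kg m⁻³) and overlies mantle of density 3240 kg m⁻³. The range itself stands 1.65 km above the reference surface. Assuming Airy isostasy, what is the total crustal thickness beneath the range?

Root depth r = h ρ_c / (ρ_m − ρ_c) = 1.65 km × 2770 / 470 = 9.724 km.
Total thickness = T + h + r = 41.2 km + 1.65 km + 9.724 km = 52.6 km.

52.6 km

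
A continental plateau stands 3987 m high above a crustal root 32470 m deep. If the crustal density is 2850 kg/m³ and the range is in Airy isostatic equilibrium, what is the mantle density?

Airy balance: ρ_c h = (ρ_m − ρ_c) r → ρ_m = ρ_c (1 + h/r).
ρ_m = 2850 × (1 + 3987 m/32470 m) = 3200 kg/m³.

3200 kg/m³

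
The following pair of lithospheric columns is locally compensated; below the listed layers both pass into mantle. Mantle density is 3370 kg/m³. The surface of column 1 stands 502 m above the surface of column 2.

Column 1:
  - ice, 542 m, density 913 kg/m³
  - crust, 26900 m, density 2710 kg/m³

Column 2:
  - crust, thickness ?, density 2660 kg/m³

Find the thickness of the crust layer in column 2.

Take the compensation level at the base of the deeper column (depth z_c below the surface of column 1) and equate Σ ρ_i t_i down to z_c; mantle fills any gap and the z_c terms cancel.
Column 1: 542×913 + 26900×2710 + (z_c − 27442)×3370
Column 2: 502×0 + x×2660 + (z_c − 502 − 0 − x)×3370
The z_c×3370 term appears on both sides and cancels. Collect the known terms of each column as K = Σ(ρt)_known − 3370 × (depth of known layers): K_1 = 73393846 − 3370×27442 = −19085694; K_2 = 0 − 3370×(502 + 0) = −1691740.
Balance: K_1 = K_2 − x×(3370 − 2660), so x = (K_2 − K_1)/(3370 − 2660) = 17394000/710 = 24500 m.

24500 m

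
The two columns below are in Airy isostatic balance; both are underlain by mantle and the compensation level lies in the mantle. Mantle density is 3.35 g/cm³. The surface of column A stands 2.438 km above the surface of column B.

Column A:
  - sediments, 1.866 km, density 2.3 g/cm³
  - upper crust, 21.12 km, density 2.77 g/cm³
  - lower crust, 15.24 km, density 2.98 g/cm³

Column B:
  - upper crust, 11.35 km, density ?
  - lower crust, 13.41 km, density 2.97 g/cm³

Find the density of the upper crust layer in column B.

2.77 g/cm³

Take the compensation level at the base of the deeper column (depth z_c below the surface of column A) and equate Σ ρ_i t_i down to z_c; mantle fills any gap and the z_c terms cancel.
Column A: 1.866×2.3 + 21.12×2.77 + 15.24×2.98 + (z_c − 38.226)×3.35
Column B: 2.438×0 + 11.35×ρ + 13.41×2.97 + (z_c − 2.438 − 24.76)×3.35
The z_c×3.35 term appears on both sides and cancels. Collect the known terms of each column as K = Σ(ρt)_known − 3.35 × (depth of known layers): K_A = 108.2094 − 3.35×38.226 = −19.8477; K_B = 39.8277 − 3.35×(2.438 + 24.76) = −51.2856.
Balance: K_A = K_B + 11.35×ρ, so ρ = (K_A − K_B)/11.35 = 31.4379/11.35 = 2.77 g/cm³.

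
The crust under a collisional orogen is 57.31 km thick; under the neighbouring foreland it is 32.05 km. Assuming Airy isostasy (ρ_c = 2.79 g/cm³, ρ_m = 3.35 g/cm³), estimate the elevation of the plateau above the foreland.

Excess crust Δ = 57.31 km − 32.05 km = 25.26 km, split between elevation h and root r with h + r = Δ.
Airy balance ρ_c h = (ρ_m − ρ_c) r gives r = h ρ_c/(ρ_m − ρ_c), so h (1 + ρ_c/(ρ_m − ρ_c)) = Δ, i.e. h = Δ (ρ_m − ρ_c)/ρ_m.
h = 25.26 km × 0.56/3.35 = 4.22 km.

4.22 km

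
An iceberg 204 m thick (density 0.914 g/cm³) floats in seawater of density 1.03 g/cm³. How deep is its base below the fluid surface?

181 m

Draft d = t ρ_obj/ρ_fluid = 204 m × 0.914/1.03 = 181 m.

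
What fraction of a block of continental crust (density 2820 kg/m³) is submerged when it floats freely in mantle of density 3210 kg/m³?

0.879

Submerged fraction = ρ_obj/ρ_fluid = 2820/3210 = 0.879.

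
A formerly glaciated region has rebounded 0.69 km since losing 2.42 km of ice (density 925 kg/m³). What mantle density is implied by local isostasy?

ρ_m = ρ_ice t / u = 925 × 2.42 km/0.69 km = 3240 kg/m³.

3240 kg/m³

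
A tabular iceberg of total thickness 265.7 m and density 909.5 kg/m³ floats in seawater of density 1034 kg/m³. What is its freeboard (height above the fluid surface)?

32 m

Floating equilibrium: submerged depth d = t ρ_obj/ρ_fluid = 265.7 m × 909.5/1034 = 233.7 m.
Freeboard = t − d = 265.7 m − 233.7 m = 32 m.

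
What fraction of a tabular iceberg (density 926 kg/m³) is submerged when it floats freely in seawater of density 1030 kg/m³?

Submerged fraction = ρ_obj/ρ_fluid = 926/1030 = 89.9%.

89.9%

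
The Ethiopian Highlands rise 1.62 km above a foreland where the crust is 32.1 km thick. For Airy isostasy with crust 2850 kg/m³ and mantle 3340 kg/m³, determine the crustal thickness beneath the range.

43.1 km

Root depth r = h ρ_c / (ρ_m − ρ_c) = 1.62 km × 2850 / 490 = 9.422 km.
Total thickness = T + h + r = 32.1 km + 1.62 km + 9.422 km = 43.1 km.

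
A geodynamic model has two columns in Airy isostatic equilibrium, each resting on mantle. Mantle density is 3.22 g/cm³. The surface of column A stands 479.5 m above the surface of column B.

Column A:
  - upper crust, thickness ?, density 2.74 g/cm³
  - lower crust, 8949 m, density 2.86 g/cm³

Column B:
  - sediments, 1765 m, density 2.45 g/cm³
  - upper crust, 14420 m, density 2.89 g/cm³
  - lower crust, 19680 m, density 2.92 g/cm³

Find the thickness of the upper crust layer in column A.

Take the compensation level at the base of the deeper column (depth z_c below the surface of column A) and equate Σ ρ_i t_i down to z_c; mantle fills any gap and the z_c terms cancel.
Column A: x×2.74 + 8949×2.86 + (z_c − 8949 − x)×3.22
Column B: 479.5×0 + 1765×2.45 + 14420×2.89 + 19680×2.92 + (z_c − 479.5 − 35865)×3.22
The z_c×3.22 term appears on both sides and cancels. Collect the known terms of each column as K = Σ(ρt)_known − 3.22 × (depth of known layers): K_A = 25594.14 − 3.22×8949 = −3221.64; K_B = 103463.65 − 3.22×(479.5 + 35865) = −13565.64.
Balance: K_A − x×(3.22 − 2.74) = K_B, so x = (K_A − K_B)/(3.22 − 2.74) = 10344/0.48 = 21600 m.

21600 m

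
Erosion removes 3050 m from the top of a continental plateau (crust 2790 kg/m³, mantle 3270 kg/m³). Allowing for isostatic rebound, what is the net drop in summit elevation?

448 m

Rebound u = e ρ_c/ρ_m = 3050 m × 2790/3270 = 2602 m.
Net surface drop = e − u = 3050 m − 2602 m = e (ρ_m − ρ_c)/ρ_m = 448 m.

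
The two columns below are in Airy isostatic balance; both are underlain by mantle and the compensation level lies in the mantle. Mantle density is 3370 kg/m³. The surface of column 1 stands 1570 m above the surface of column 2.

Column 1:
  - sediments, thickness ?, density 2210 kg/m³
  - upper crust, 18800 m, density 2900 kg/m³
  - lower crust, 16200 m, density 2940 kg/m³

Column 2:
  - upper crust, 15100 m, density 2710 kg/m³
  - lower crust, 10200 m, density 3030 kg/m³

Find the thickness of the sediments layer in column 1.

2520 m

Take the compensation level at the base of the deeper column (depth z_c below the surface of column 1) and equate Σ ρ_i t_i down to z_c; mantle fills any gap and the z_c terms cancel.
Column 1: x×2210 + 18800×2900 + 16200×2940 + (z_c − 35000 − x)×3370
Column 2: 1570×0 + 15100×2710 + 10200×3030 + (z_c − 1570 − 25300)×3370
The z_c×3370 term appears on both sides and cancels. Collect the known terms of each column as K = Σ(ρt)_known − 3370 × (depth of known layers): K_1 = 102148000 − 3370×35000 = −15802000; K_2 = 71827000 − 3370×(1570 + 25300) = −18724900.
Balance: K_1 − x×(3370 − 2210) = K_2, so x = (K_1 − K_2)/(3370 − 2210) = 2922900/1160 = 2520 m.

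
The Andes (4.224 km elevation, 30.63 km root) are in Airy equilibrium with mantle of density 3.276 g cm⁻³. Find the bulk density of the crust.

2.88 g cm⁻³

ρ_c h = (ρ_m − ρ_c) r → ρ_c (h + r) = ρ_m r → ρ_c = ρ_m r / (h + r).
ρ_c = 3.276 × 30.63 km / (4.224 km + 30.63 km) = 2.88 g cm⁻³.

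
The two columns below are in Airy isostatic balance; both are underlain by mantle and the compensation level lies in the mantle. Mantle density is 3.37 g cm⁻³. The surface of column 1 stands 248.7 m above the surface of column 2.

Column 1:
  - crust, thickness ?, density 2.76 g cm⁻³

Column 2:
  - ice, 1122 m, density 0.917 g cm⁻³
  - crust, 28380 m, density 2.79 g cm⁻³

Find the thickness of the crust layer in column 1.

32900 m

Take the compensation level at the base of the deeper column (depth z_c below the surface of column 1) and equate Σ ρ_i t_i down to z_c; mantle fills any gap and the z_c terms cancel.
Column 1: x×2.76 + (z_c − 0 − x)×3.37
Column 2: 248.7×0 + 1122×0.917 + 28380×2.79 + (z_c − 248.7 − 29502)×3.37
The z_c×3.37 term appears on both sides and cancels. Collect the known terms of each column as K = Σ(ρt)_known − 3.37 × (depth of known layers): K_1 = 0 − 3.37×0 = 0; K_2 = 80209.074 − 3.37×(248.7 + 29502) = −20050.785.
Balance: K_1 − x×(3.37 − 2.76) = K_2, so x = (K_1 − K_2)/(3.37 − 2.76) = 20050.8/0.61 = 32900 m.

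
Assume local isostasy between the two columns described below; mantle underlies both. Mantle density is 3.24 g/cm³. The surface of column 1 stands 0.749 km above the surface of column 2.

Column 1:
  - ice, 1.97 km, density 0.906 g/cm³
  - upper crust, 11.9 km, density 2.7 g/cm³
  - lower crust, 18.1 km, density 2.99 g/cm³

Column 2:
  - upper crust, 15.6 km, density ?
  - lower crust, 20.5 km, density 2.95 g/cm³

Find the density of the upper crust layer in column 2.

2.78 g/cm³

Take the compensation level at the base of the deeper column (depth z_c below the surface of column 1) and equate Σ ρ_i t_i down to z_c; mantle fills any gap and the z_c terms cancel.
Column 1: 1.97×0.906 + 11.9×2.7 + 18.1×2.99 + (z_c − 31.97)×3.24
Column 2: 0.749×0 + 15.6×ρ + 20.5×2.95 + (z_c − 0.749 − 36.1)×3.24
The z_c×3.24 term appears on both sides and cancels. Collect the known terms of each column as K = Σ(ρt)_known − 3.24 × (depth of known layers): K_1 = 88.03382 − 3.24×31.97 = −15.54898; K_2 = 60.475 − 3.24×(0.749 + 36.1) = −58.91576.
Balance: K_1 = K_2 + 15.6×ρ, so ρ = (K_1 − K_2)/15.6 = 43.3668/15.6 = 2.78 g/cm³.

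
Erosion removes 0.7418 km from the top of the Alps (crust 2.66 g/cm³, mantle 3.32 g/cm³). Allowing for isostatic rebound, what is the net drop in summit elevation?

0.147 km

Rebound u = e ρ_c/ρ_m = 0.7418 km × 2.66/3.32 = 0.5943 km.
Net surface drop = e − u = 0.7418 km − 0.5943 km = e (ρ_m − ρ_c)/ρ_m = 0.147 km.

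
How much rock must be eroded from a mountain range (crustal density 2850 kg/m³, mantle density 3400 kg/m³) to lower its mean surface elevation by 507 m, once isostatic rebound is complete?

Net drop Δ = e − u = e − e ρ_c/ρ_m = e (ρ_m − ρ_c)/ρ_m.
e = Δ ρ_m/(ρ_m − ρ_c) = 507 m × 3400/550 = 3130 m.

3130 m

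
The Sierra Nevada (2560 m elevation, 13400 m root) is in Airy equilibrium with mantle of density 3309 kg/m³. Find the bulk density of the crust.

ρ_c h = (ρ_m − ρ_c) r → ρ_c (h + r) = ρ_m r → ρ_c = ρ_m r / (h + r).
ρ_c = 3309 × 13400 m / (2560 m + 13400 m) = 2780 kg/m³.

2780 kg/m³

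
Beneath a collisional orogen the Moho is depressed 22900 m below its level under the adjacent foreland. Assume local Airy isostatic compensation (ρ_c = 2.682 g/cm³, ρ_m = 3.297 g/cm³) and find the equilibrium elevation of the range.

In Airy isostatic equilibrium: ρ_c h = (ρ_m − ρ_c) r.
h = r (ρ_m − ρ_c) / ρ_c = 22900 m × (3.297 − 2.682) / 2.682 = 5250 m.

5250 m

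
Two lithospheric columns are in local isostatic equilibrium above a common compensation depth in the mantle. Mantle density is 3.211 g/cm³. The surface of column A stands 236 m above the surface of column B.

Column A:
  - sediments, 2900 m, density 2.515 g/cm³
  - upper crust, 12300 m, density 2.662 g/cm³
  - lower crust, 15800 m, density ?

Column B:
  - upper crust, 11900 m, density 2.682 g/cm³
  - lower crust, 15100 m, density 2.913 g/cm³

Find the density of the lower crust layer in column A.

Take the compensation level at the base of the deeper column (depth z_c below the surface of column A) and equate Σ ρ_i t_i down to z_c; mantle fills any gap and the z_c terms cancel.
Column A: 2900×2.515 + 12300×2.662 + 15800×ρ + (z_c − 31000)×3.211
Column B: 236×0 + 11900×2.682 + 15100×2.913 + (z_c − 236 − 27000)×3.211
The z_c×3.211 term appears on both sides and cancels. Collect the known terms of each column as K = Σ(ρt)_known − 3.211 × (depth of known layers): K_A = 40036.1 − 3.211×31000 = −59504.9; K_B = 75902.1 − 3.211×(236 + 27000) = −11552.696.
Balance: K_A + 15800×ρ = K_B, so ρ = (K_B − K_A)/15800 = 47952.2/15800 = 3.03 g/cm³.

3.03 g/cm³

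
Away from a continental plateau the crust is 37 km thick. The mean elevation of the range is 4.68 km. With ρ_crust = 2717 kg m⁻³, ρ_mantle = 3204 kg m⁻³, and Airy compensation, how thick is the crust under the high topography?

67.8 km

Root depth r = h ρ_c / (ρ_m − ρ_c) = 4.68 km × 2717 / 487 = 26.11 km.
Total thickness = T + h + r = 37 km + 4.68 km + 26.11 km = 67.8 km.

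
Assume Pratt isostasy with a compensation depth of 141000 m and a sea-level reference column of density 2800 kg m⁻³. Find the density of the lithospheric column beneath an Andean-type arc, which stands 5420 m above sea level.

2700 kg m⁻³

Pratt balance: ρ_ref D = ρ (D + h).
ρ = ρ_ref D/(D + h) = 2800 × 141000 m/(141000 m + 5420 m) = 2700 kg m⁻³.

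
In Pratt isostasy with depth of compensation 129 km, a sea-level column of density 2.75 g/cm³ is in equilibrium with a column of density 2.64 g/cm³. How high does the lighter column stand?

ρ_ref D = ρ (D + h) → h = D (ρ_ref − ρ)/ρ.
h = 129 km × (2.75 − 2.64)/2.64 = 5.38 km.

5.38 km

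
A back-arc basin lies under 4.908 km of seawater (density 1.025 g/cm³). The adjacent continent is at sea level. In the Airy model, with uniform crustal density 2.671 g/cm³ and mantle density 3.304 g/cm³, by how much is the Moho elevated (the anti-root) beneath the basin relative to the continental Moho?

12.8 km

By Archimedes' principle applied to the lithosphere: replacing crust with seawater at the top is compensated by replacing crust with mantle at the base: d (ρ_c − ρ_w) = a (ρ_m − ρ_c).
a = d (ρ_c − ρ_w)/(ρ_m − ρ_c) = 4.908 km × 1.646/0.633 = 12.8 km.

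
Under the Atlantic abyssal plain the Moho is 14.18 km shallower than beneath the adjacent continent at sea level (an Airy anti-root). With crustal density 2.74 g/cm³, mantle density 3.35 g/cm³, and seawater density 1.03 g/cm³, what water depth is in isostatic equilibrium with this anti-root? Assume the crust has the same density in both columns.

Replacing a thickness d of crust by seawater at the top must be balanced by replacing crust with mantle at the base: d (ρ_c − ρ_w) = a (ρ_m − ρ_c).
d = a (ρ_m − ρ_c)/(ρ_c − ρ_w) = 14.18 km × 0.61/1.71 = 5.06 km.

5.06 km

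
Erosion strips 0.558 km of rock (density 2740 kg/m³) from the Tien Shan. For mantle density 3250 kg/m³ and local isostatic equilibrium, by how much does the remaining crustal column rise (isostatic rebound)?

Unloading: uplift u = e ρ_c/ρ_m = 0.558 km × 2740/3250 = 0.47 km.

0.47 km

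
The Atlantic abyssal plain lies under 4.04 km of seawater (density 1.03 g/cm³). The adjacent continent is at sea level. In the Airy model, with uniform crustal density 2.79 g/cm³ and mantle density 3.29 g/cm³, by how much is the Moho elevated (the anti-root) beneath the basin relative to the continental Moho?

14.2 km

Isostatic balance requires: replacing crust with seawater at the top is compensated by replacing crust with mantle at the base: d (ρ_c − ρ_w) = a (ρ_m − ρ_c).
a = d (ρ_c − ρ_w)/(ρ_m − ρ_c) = 4.04 km × 1.76/0.5 = 14.2 km.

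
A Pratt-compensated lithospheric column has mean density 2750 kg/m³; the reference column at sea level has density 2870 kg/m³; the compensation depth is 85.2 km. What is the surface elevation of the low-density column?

ρ_ref D = ρ (D + h) → h = D (ρ_ref − ρ)/ρ.
h = 85.2 km × (2870 − 2750)/2750 = 3.72 km.

3.72 km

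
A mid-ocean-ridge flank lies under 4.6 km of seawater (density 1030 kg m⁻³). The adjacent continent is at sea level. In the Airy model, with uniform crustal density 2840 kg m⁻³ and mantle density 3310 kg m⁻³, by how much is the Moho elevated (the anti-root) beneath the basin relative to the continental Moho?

Balancing pressure at the compensation depth: replacing crust with seawater at the top is compensated by replacing crust with mantle at the base: d (ρ_c − ρ_w) = a (ρ_m − ρ_c).
a = d (ρ_c − ρ_w)/(ρ_m − ρ_c) = 4.6 km × 1810/470 = 17.7 km.

17.7 km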